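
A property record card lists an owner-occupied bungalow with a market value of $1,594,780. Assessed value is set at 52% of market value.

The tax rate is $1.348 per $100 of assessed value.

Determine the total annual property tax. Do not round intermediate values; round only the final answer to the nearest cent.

$11,178.77

Assessed value = $1,594,780 × 0.52 = $829,285.6
Tax = $829,285.6 × 0.01348 = $11,178.769888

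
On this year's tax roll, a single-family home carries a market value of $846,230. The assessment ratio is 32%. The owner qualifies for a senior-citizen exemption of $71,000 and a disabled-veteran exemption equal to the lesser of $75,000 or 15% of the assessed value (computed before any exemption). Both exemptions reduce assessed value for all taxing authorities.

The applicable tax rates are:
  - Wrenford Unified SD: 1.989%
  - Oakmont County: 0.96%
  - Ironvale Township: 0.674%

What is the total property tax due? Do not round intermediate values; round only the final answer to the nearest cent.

$5,766.89

Assessed value = $846,230 × 0.32 = $270,793.6
Disabled-veteran exemption = min($75,000, 15% × $270,793.6) = min($75,000, $40,619.04) = $40,619.04 (percentage binds)
Taxable value = $270,793.6 − $71,000 − $40,619.04 = $159,174.56
Wrenford Unified SD: $159,174.56 × 0.01989 = $3,165.9819984
Oakmont County: $159,174.56 × 0.0096 = $1,528.075776
Ironvale Township: $159,174.56 × 0.00674 = $1,072.8365344
Total = $5,766.8943088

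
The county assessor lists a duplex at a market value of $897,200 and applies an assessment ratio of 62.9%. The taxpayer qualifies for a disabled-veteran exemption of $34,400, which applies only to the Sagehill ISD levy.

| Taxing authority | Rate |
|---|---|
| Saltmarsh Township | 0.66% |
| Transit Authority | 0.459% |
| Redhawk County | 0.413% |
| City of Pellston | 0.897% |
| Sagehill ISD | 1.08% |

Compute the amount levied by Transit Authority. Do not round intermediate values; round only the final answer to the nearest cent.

$2,590.32

Assessed value = $897,200 × 0.629 = $564,338.8
Transit Authority taxable value = $564,338.8 (exemption does not apply)
Transit Authority levy = $564,338.8 × 0.00459 = $2,590.315092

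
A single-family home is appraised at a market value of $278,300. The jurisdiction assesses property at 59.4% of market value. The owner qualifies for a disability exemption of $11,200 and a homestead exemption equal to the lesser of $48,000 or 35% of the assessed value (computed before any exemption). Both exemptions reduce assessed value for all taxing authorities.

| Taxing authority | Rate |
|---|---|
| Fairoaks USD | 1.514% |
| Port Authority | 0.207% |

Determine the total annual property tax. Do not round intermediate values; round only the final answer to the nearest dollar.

Assessed value = $278,300 × 0.594 = $165,310.2
Homestead exemption = min($48,000, 35% × $165,310.2) = min($48,000, $57,858.57) = $48,000 (dollar cap binds)
Taxable value = $165,310.2 − $11,200 − $48,000 = $106,110.2
Fairoaks USD: $106,110.2 × 0.01514 = $1,606.508428
Port Authority: $106,110.2 × 0.00207 = $219.648114
Total = $1,826.156542

$1,826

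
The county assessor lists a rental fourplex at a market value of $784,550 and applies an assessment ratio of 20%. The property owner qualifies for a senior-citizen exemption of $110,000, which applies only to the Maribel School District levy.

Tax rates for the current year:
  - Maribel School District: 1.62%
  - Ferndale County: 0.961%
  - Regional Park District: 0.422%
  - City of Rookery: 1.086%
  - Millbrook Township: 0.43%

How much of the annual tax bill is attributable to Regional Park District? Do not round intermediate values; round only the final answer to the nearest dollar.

$662

Assessed value = $784,550 × 0.2 = $156,910
Regional Park District taxable value = $156,910 (exemption does not apply)
Regional Park District levy = $156,910 × 0.00422 = $662.1602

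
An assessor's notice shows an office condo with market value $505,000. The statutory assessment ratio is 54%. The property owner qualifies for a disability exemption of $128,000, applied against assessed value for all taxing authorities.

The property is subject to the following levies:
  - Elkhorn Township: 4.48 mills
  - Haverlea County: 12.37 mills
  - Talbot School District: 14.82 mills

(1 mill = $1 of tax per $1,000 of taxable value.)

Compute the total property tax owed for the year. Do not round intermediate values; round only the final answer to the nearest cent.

$4,582.65

Assessed value = $505,000 × 0.54 = $272,700
Taxable value = $272,700 − $128,000 = $144,700
Elkhorn Township: $144,700 × 0.00448 = $648.256
Haverlea County: $144,700 × 0.01237 = $1,789.939
Talbot School District: $144,700 × 0.01482 = $2,144.454
Total = $648.256 + $1,789.939 + $2,144.454 = $4,582.649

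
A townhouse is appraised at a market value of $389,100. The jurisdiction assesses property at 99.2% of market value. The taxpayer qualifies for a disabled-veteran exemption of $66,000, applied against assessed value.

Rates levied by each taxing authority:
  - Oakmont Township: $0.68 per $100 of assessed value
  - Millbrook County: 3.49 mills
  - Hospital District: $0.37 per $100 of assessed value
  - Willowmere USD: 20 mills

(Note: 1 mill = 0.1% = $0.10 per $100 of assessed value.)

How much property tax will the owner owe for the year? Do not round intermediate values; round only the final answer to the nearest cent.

Assessed value = $389,100 × 0.992 = $385,987.2
Taxable value = $385,987.2 − $66,000 = $319,987.2
Oakmont Township: $319,987.2 × 0.0068 = $2,175.91296
Millbrook County: $319,987.2 × 0.00349 = $1,116.755328
Hospital District: $319,987.2 × 0.0037 = $1,183.95264
Willowmere USD: $319,987.2 × 0.02 = $6,399.744
Total = $10,876.364928

$10,876.36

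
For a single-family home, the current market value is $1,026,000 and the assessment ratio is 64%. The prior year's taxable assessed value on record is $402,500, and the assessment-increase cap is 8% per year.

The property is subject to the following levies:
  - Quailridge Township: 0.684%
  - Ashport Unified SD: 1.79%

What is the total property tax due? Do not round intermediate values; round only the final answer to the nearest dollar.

$10,754

Uncapped assessed value = $1,026,000 × 0.64 = $656,640
Cap limit = $402,500 × 1.08 = $434,700
Taxable assessed value = min($656,640, $434,700) = $434,700 (cap binds)
Quailridge Township: $434,700 × 0.00684 = $2,973.348
Ashport Unified SD: $434,700 × 0.0179 = $7,781.13
Total = $10,754.478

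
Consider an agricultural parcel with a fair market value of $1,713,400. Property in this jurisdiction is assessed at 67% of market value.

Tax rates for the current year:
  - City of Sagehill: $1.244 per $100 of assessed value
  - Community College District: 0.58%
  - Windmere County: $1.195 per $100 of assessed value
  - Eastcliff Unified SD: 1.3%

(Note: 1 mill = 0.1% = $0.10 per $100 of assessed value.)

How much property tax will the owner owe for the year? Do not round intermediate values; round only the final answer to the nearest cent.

Assessed value = $1,713,400 × 0.67 = $1,147,978
City of Sagehill: $1,147,978 × 0.01244 = $14,280.84632
Community College District: $1,147,978 × 0.0058 = $6,658.2724
Windmere County: $1,147,978 × 0.01195 = $13,718.3371
Eastcliff Unified SD: $1,147,978 × 0.013 = $14,923.714
Total = $49,581.16982

$49,581.17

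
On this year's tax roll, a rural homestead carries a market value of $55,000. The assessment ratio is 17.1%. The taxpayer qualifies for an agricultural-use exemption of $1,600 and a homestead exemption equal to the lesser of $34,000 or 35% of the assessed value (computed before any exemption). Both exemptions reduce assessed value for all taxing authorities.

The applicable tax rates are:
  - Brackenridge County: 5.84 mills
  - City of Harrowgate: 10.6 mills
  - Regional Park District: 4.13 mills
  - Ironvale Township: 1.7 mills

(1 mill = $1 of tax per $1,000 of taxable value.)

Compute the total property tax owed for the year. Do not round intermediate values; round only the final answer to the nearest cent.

Assessed value = $55,000 × 0.171 = $9,405
Homestead exemption = min($34,000, 35% × $9,405) = min($34,000, $3,291.75) = $3,291.75 (percentage binds)
Taxable value = $9,405 − $1,600 − $3,291.75 = $4,513.25
Brackenridge County: $4,513.25 × 0.00584 = $26.35738
City of Harrowgate: $4,513.25 × 0.0106 = $47.84045
Regional Park District: $4,513.25 × 0.00413 = $18.6397225
Ironvale Township: $4,513.25 × 0.0017 = $7.672525
Total = $100.5100775

$100.51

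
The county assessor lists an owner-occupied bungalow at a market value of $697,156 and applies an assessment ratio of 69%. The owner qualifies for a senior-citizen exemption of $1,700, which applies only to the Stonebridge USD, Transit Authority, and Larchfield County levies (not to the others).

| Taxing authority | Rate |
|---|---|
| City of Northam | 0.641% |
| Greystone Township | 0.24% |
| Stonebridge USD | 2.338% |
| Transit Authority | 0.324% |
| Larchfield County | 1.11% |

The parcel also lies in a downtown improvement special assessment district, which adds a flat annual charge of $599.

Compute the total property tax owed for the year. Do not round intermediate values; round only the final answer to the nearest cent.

$22,917.56

Assessed value = $697,156 × 0.69 = $481,037.64
City of Northam: $481,037.64 × 0.00641 = $3,083.4512724
Greystone Township: $481,037.64 × 0.0024 = $1,154.490336
Stonebridge USD: ($481,037.64 − $1,700) × 0.02338 = $479,337.64 × 0.02338 = $11,206.9140232
Transit Authority: ($481,037.64 − $1,700) × 0.00324 = $479,337.64 × 0.00324 = $1,553.0539536
Larchfield County: ($481,037.64 − $1,700) × 0.0111 = $479,337.64 × 0.0111 = $5,320.647804
Levies subtotal = $22,318.5573892
Total = $22,318.5573892 + $599 = $22,917.5573892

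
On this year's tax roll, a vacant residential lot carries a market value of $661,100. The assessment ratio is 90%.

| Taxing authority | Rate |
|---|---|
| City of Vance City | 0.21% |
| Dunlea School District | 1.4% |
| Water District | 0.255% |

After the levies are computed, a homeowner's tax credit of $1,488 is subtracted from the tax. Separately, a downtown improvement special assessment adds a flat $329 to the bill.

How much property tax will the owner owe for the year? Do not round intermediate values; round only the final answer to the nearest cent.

$9,937.56

Assessed value = $661,100 × 0.9 = $594,990
City of Vance City: $594,990 × 0.0021 = $1,249.479
Dunlea School District: $594,990 × 0.014 = $8,329.86
Water District: $594,990 × 0.00255 = $1,517.2245
Levies subtotal = $11,096.5635
After credit = $11,096.5635 − $1,488 = $9,608.5635
Total = $9,608.5635 + $329 = $9,937.5635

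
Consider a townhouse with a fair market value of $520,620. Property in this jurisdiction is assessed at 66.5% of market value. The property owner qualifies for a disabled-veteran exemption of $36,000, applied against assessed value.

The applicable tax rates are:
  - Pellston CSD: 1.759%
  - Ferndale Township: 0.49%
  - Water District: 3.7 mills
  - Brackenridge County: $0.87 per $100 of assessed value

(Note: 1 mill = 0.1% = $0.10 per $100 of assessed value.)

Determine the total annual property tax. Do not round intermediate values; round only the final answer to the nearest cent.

Assessed value = $520,620 × 0.665 = $346,212.3
Taxable value = $346,212.3 − $36,000 = $310,212.3
Pellston CSD: $310,212.3 × 0.01759 = $5,456.634357
Ferndale Township: $310,212.3 × 0.0049 = $1,520.04027
Water District: $310,212.3 × 0.0037 = $1,147.78551
Brackenridge County: $310,212.3 × 0.0087 = $2,698.84701
Total = $10,823.307147

$10,823.31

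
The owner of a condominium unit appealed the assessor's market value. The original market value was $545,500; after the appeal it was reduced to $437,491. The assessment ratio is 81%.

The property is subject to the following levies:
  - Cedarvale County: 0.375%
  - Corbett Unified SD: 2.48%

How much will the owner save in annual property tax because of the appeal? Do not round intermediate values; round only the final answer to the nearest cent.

$2,497.76

Old assessed value = $545,500 × 0.81 = $441,855
New assessed value = $437,491 × 0.81 = $354,367.71
Combined rate = 0.00375 + 0.0248 = 0.02855
Old tax = $441,855 × 0.02855 = $12,614.96025
New tax = $354,367.71 × 0.02855 = $10,117.1981205
Reduction = $12,614.96025 − $10,117.1981205 = $2,497.7621295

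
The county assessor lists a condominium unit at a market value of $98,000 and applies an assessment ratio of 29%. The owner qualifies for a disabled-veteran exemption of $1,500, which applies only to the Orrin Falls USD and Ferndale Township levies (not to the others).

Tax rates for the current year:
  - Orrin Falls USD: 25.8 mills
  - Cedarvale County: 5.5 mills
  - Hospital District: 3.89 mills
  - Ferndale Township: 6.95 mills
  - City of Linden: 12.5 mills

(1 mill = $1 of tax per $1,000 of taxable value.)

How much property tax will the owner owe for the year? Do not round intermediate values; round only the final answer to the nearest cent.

$1,503.74

Assessed value = $98,000 × 0.29 = $28,420
Orrin Falls USD: ($28,420 − $1,500) × 0.0258 = $26,920 × 0.0258 = $694.536
Cedarvale County: $28,420 × 0.0055 = $156.31
Hospital District: $28,420 × 0.00389 = $110.5538
Ferndale Township: ($28,420 − $1,500) × 0.00695 = $26,920 × 0.00695 = $187.094
City of Linden: $28,420 × 0.0125 = $355.25
Total = $1,503.7438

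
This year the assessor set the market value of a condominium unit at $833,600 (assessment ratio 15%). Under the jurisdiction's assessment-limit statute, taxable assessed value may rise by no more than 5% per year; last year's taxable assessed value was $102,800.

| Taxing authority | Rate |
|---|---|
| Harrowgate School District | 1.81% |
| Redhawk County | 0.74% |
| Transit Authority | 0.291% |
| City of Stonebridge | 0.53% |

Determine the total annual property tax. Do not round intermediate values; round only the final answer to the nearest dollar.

Uncapped assessed value = $833,600 × 0.15 = $125,040
Cap limit = $102,800 × 1.05 = $107,940
Taxable assessed value = min($125,040, $107,940) = $107,940 (cap binds)
Harrowgate School District: $107,940 × 0.0181 = $1,953.714
Redhawk County: $107,940 × 0.0074 = $798.756
Transit Authority: $107,940 × 0.00291 = $314.1054
City of Stonebridge: $107,940 × 0.0053 = $572.082
Total = $3,638.6574

$3,639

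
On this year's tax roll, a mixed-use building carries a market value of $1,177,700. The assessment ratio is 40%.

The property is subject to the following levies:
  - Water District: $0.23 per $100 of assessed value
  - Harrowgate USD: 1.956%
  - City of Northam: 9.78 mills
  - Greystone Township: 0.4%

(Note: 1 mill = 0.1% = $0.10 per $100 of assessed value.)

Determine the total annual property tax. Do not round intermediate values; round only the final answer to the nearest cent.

Assessed value = $1,177,700 × 0.4 = $471,080
Water District: $471,080 × 0.0023 = $1,083.484
Harrowgate USD: $471,080 × 0.01956 = $9,214.3248
City of Northam: $471,080 × 0.00978 = $4,607.1624
Greystone Township: $471,080 × 0.004 = $1,884.32
Total = $16,789.2912

$16,789.29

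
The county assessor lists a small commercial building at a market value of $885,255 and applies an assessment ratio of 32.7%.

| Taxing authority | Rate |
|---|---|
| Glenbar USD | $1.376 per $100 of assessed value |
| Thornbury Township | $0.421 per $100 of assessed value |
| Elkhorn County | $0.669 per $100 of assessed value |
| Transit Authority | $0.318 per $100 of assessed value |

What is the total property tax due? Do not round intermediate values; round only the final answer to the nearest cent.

$8,059.08

Assessed value = $885,255 × 0.327 = $289,478.385
Glenbar USD: $289,478.385 × 0.01376 = $3,983.2225776
Thornbury Township: $289,478.385 × 0.00421 = $1,218.70400085
Elkhorn County: $289,478.385 × 0.00669 = $1,936.61039565
Transit Authority: $289,478.385 × 0.00318 = $920.5412643
Total = $3,983.2225776 + $1,218.70400085 + $1,936.61039565 + $920.5412643 = $8,059.0782384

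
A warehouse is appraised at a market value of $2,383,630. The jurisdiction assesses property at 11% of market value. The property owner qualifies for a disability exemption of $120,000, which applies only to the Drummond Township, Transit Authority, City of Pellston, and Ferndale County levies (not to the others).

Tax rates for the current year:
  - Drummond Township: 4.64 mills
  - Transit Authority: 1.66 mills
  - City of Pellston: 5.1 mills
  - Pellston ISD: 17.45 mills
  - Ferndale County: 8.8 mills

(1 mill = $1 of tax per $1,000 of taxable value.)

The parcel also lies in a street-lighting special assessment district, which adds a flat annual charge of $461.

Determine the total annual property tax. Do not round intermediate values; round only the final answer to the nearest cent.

$7,908.80

Assessed value = $2,383,630 × 0.11 = $262,199.3
Drummond Township: ($262,199.3 − $120,000) × 0.00464 = $142,199.3 × 0.00464 = $659.804752
Transit Authority: ($262,199.3 − $120,000) × 0.00166 = $142,199.3 × 0.00166 = $236.050838
City of Pellston: ($262,199.3 − $120,000) × 0.0051 = $142,199.3 × 0.0051 = $725.21643
Pellston ISD: $262,199.3 × 0.01745 = $4,575.377785
Ferndale County: ($262,199.3 − $120,000) × 0.0088 = $142,199.3 × 0.0088 = $1,251.35384
Levies subtotal = $7,447.803645
Total = $7,447.803645 + $461 = $7,908.803645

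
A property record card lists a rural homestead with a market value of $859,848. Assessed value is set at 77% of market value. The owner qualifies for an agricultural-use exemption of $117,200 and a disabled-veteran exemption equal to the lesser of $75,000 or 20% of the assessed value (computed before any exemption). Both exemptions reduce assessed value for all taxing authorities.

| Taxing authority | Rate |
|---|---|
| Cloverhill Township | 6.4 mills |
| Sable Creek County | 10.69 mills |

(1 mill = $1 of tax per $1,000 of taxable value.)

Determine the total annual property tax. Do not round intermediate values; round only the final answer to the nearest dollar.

$8,030

Assessed value = $859,848 × 0.77 = $662,082.96
Disabled-veteran exemption = min($75,000, 20% × $662,082.96) = min($75,000, $132,416.592) = $75,000 (dollar cap binds)
Taxable value = $662,082.96 − $117,200 − $75,000 = $469,882.96
Cloverhill Township: $469,882.96 × 0.0064 = $3,007.250944
Sable Creek County: $469,882.96 × 0.01069 = $5,023.0488424
Total = $8,030.2997864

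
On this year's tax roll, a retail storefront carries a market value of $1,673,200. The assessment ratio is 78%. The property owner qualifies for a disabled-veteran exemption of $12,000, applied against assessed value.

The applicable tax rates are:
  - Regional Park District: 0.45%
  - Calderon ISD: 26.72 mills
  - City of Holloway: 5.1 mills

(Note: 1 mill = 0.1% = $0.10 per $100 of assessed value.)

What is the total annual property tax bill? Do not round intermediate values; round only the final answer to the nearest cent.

$46,965.25

Assessed value = $1,673,200 × 0.78 = $1,305,096
Taxable value = $1,305,096 − $12,000 = $1,293,096
Regional Park District: $1,293,096 × 0.0045 = $5,818.932
Calderon ISD: $1,293,096 × 0.02672 = $34,551.52512
City of Holloway: $1,293,096 × 0.0051 = $6,594.7896
Total = $46,965.24672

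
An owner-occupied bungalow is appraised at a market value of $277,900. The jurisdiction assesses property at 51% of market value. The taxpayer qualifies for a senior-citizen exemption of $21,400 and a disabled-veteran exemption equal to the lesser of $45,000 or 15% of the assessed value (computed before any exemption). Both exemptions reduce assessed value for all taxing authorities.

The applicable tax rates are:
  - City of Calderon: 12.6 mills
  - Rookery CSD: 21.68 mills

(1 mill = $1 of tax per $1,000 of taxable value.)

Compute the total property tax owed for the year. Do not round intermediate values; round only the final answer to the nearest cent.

Assessed value = $277,900 × 0.51 = $141,729
Disabled-veteran exemption = min($45,000, 15% × $141,729) = min($45,000, $21,259.35) = $21,259.35 (percentage binds)
Taxable value = $141,729 − $21,400 − $21,259.35 = $99,069.65
City of Calderon: $99,069.65 × 0.0126 = $1,248.27759
Rookery CSD: $99,069.65 × 0.02168 = $2,147.830012
Total = $3,396.107602

$3,396.11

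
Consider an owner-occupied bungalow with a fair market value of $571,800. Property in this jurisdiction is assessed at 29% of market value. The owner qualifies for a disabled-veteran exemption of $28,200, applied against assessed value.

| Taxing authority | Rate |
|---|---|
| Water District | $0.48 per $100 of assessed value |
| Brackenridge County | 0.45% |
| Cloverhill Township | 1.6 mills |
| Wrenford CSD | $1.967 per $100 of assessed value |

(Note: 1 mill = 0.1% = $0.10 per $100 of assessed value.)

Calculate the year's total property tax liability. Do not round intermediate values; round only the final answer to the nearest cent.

Assessed value = $571,800 × 0.29 = $165,822
Taxable value = $165,822 − $28,200 = $137,622
Water District: $137,622 × 0.0048 = $660.5856
Brackenridge County: $137,622 × 0.0045 = $619.299
Cloverhill Township: $137,622 × 0.0016 = $220.1952
Wrenford CSD: $137,622 × 0.01967 = $2,707.02474
Total = $4,207.10454

$4,207.10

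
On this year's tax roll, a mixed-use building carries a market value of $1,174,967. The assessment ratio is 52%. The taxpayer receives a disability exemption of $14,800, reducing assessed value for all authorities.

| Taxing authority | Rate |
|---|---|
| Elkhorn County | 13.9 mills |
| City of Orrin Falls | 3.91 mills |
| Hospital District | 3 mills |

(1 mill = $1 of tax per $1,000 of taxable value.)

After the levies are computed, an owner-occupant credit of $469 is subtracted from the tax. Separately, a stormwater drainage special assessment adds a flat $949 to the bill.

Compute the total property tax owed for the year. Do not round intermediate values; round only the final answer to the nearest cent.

Assessed value = $1,174,967 × 0.52 = $610,982.84
Taxable value = $610,982.84 − $14,800 = $596,182.84
Elkhorn County: $596,182.84 × 0.0139 = $8,286.941476
City of Orrin Falls: $596,182.84 × 0.00391 = $2,331.0749044
Hospital District: $596,182.84 × 0.003 = $1,788.54852
Levies subtotal = $12,406.5649004
After credit = $12,406.5649004 − $469 = $11,937.5649004
Total = $11,937.5649004 + $949 = $12,886.5649004

$12,886.56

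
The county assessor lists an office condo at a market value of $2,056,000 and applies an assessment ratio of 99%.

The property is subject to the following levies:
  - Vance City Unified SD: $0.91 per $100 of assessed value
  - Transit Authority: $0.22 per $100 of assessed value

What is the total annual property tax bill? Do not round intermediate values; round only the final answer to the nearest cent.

$23,000.47

Assessed value = $2,056,000 × 0.99 = $2,035,440
Vance City Unified SD: $2,035,440 × 0.0091 = $18,522.504
Transit Authority: $2,035,440 × 0.0022 = $4,477.968
Total = $18,522.504 + $4,477.968 = $23,000.472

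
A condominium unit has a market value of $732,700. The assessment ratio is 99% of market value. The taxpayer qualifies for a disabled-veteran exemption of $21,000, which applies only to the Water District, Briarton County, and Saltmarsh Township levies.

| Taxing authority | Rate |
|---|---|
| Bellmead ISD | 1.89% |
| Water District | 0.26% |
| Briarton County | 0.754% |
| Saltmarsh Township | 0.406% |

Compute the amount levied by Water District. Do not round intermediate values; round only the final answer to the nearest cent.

Assessed value = $732,700 × 0.99 = $725,373
Water District taxable value = $725,373 − $21,000 = $704,373
Water District levy = $704,373 × 0.0026 = $1,831.3698

$1,831.37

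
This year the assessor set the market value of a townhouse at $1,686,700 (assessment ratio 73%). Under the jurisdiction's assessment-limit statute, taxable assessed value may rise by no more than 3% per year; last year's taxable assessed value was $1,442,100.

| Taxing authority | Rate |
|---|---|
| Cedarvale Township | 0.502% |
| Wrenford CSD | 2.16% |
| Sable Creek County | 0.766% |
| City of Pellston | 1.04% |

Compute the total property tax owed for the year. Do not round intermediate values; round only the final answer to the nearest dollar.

$55,014

Uncapped assessed value = $1,686,700 × 0.73 = $1,231,291
Cap limit = $1,442,100 × 1.03 = $1,485,363
Taxable assessed value = min($1,231,291, $1,485,363) = $1,231,291 (cap does not bind)
Cedarvale Township: $1,231,291 × 0.00502 = $6,181.08082
Wrenford CSD: $1,231,291 × 0.0216 = $26,595.8856
Sable Creek County: $1,231,291 × 0.00766 = $9,431.68906
City of Pellston: $1,231,291 × 0.0104 = $12,805.4264
Total = $55,014.08188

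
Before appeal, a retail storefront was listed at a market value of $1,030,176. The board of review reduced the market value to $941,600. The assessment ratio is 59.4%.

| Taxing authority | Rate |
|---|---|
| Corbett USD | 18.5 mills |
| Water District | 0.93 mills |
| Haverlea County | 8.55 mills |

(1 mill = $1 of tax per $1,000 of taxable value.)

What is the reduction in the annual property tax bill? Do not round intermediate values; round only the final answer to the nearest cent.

Old assessed value = $1,030,176 × 0.594 = $611,924.544
New assessed value = $941,600 × 0.594 = $559,310.4
Combined rate = 0.0185 + 0.00093 + 0.00855 = 0.02798
Old tax = $611,924.544 × 0.02798 = $17,121.64874112
New tax = $559,310.4 × 0.02798 = $15,649.504992
Reduction = $17,121.64874112 − $15,649.504992 = $1,472.14374912

$1,472.14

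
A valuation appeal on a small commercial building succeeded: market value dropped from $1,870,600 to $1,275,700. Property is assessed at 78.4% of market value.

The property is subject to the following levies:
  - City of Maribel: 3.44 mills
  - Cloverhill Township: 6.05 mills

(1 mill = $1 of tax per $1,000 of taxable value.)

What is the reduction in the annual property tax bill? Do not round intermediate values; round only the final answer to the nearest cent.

$4,426.15

Old assessed value = $1,870,600 × 0.784 = $1,466,550.4
New assessed value = $1,275,700 × 0.784 = $1,000,148.8
Combined rate = 0.00344 + 0.00605 = 0.00949
Old tax = $1,466,550.4 × 0.00949 = $13,917.563296
New tax = $1,000,148.8 × 0.00949 = $9,491.412112
Reduction = $13,917.563296 − $9,491.412112 = $4,426.151184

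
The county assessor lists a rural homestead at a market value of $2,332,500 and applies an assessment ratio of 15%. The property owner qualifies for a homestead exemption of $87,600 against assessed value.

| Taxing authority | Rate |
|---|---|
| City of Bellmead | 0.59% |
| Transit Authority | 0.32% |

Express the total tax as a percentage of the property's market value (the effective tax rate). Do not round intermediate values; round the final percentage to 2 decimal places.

0.10%

Assessed value = $2,332,500 × 0.15 = $349,875
Taxable value = $349,875 − $87,600 = $262,275
City of Bellmead: $262,275 × 0.0059 = $1,547.4225
Transit Authority: $262,275 × 0.0032 = $839.28
Total tax = $2,386.7025
Effective rate = $2,386.7025 ÷ $2,332,500 = 0.10% of market value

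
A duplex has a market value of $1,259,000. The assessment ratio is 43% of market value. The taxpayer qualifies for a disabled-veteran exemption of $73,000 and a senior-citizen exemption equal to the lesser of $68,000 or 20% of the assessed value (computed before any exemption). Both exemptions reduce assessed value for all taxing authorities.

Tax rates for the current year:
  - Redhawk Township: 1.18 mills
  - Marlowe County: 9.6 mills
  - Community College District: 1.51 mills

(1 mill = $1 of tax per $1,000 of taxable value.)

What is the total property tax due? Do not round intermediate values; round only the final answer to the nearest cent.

Assessed value = $1,259,000 × 0.43 = $541,370
Senior-citizen exemption = min($68,000, 20% × $541,370) = min($68,000, $108,274) = $68,000 (dollar cap binds)
Taxable value = $541,370 − $73,000 − $68,000 = $400,370
Redhawk Township: $400,370 × 0.00118 = $472.4366
Marlowe County: $400,370 × 0.0096 = $3,843.552
Community College District: $400,370 × 0.00151 = $604.5587
Total = $4,920.5473

$4,920.55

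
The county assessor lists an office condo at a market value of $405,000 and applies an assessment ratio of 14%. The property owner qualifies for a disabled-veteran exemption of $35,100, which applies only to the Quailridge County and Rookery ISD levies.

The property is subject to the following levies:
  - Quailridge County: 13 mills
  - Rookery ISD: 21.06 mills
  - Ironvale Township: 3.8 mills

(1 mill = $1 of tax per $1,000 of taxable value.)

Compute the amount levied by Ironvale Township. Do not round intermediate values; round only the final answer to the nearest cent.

$215.46

Assessed value = $405,000 × 0.14 = $56,700
Ironvale Township taxable value = $56,700 (exemption does not apply)
Ironvale Township levy = $56,700 × 0.0038 = $215.46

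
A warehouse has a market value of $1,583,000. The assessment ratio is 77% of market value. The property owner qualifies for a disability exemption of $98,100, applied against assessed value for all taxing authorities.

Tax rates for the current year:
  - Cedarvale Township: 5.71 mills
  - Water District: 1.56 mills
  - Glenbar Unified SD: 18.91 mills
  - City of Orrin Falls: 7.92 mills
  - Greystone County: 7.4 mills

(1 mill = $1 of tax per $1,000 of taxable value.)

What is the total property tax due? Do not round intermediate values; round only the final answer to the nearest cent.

$46,513.62

Assessed value = $1,583,000 × 0.77 = $1,218,910
Taxable value = $1,218,910 − $98,100 = $1,120,810
Cedarvale Township: $1,120,810 × 0.00571 = $6,399.8251
Water District: $1,120,810 × 0.00156 = $1,748.4636
Glenbar Unified SD: $1,120,810 × 0.01891 = $21,194.5171
City of Orrin Falls: $1,120,810 × 0.00792 = $8,876.8152
Greystone County: $1,120,810 × 0.0074 = $8,293.994
Total = $6,399.8251 + $1,748.4636 + $21,194.5171 + $8,876.8152 + $8,293.994 = $46,513.615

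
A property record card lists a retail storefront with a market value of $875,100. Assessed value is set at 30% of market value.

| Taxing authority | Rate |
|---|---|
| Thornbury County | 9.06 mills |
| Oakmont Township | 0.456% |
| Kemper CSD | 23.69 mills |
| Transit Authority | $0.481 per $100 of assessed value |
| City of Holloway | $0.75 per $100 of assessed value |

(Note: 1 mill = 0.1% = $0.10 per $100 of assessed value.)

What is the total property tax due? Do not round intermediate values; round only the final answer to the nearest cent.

$13,026.74

Assessed value = $875,100 × 0.3 = $262,530
Thornbury County: $262,530 × 0.00906 = $2,378.5218
Oakmont Township: $262,530 × 0.00456 = $1,197.1368
Kemper CSD: $262,530 × 0.02369 = $6,219.3357
Transit Authority: $262,530 × 0.00481 = $1,262.7693
City of Holloway: $262,530 × 0.0075 = $1,968.975
Total = $13,026.7386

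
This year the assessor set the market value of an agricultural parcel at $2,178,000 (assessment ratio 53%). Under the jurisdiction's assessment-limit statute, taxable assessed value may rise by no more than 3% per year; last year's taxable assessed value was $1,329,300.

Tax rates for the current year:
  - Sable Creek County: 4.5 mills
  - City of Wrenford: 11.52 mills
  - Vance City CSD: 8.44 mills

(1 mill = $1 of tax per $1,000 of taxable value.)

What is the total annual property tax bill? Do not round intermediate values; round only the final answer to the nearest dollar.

$28,235

Uncapped assessed value = $2,178,000 × 0.53 = $1,154,340
Cap limit = $1,329,300 × 1.03 = $1,369,179
Taxable assessed value = min($1,154,340, $1,369,179) = $1,154,340 (cap does not bind)
Sable Creek County: $1,154,340 × 0.0045 = $5,194.53
City of Wrenford: $1,154,340 × 0.01152 = $13,297.9968
Vance City CSD: $1,154,340 × 0.00844 = $9,742.6296
Total = $28,235.1564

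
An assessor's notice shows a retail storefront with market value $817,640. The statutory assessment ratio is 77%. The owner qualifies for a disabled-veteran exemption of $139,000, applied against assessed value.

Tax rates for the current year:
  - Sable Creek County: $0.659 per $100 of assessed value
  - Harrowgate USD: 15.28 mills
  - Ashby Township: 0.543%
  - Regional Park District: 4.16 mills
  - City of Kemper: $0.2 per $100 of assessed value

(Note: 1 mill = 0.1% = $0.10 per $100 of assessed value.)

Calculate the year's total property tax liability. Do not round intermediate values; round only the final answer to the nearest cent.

Assessed value = $817,640 × 0.77 = $629,582.8
Taxable value = $629,582.8 − $139,000 = $490,582.8
Sable Creek County: $490,582.8 × 0.00659 = $3,232.940652
Harrowgate USD: $490,582.8 × 0.01528 = $7,496.105184
Ashby Township: $490,582.8 × 0.00543 = $2,663.864604
Regional Park District: $490,582.8 × 0.00416 = $2,040.824448
City of Kemper: $490,582.8 × 0.002 = $981.1656
Total = $16,414.900488

$16,414.90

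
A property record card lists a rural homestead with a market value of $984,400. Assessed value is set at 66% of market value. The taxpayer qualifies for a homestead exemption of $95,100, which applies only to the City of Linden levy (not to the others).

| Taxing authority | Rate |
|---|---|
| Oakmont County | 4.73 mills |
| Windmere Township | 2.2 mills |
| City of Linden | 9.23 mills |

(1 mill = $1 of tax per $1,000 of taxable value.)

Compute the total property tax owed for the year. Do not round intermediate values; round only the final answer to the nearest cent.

Assessed value = $984,400 × 0.66 = $649,704
Oakmont County: $649,704 × 0.00473 = $3,073.09992
Windmere Township: $649,704 × 0.0022 = $1,429.3488
City of Linden: ($649,704 − $95,100) × 0.00923 = $554,604 × 0.00923 = $5,118.99492
Total = $9,621.44364

$9,621.44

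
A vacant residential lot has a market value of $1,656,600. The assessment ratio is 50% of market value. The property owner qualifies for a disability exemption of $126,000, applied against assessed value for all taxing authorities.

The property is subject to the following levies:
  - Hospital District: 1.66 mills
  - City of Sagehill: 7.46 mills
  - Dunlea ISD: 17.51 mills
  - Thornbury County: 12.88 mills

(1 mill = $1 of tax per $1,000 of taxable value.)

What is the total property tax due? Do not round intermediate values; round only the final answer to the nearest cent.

Assessed value = $1,656,600 × 0.5 = $828,300
Taxable value = $828,300 − $126,000 = $702,300
Hospital District: $702,300 × 0.00166 = $1,165.818
City of Sagehill: $702,300 × 0.00746 = $5,239.158
Dunlea ISD: $702,300 × 0.01751 = $12,297.273
Thornbury County: $702,300 × 0.01288 = $9,045.624
Total = $1,165.818 + $5,239.158 + $12,297.273 + $9,045.624 = $27,747.873

$27,747.87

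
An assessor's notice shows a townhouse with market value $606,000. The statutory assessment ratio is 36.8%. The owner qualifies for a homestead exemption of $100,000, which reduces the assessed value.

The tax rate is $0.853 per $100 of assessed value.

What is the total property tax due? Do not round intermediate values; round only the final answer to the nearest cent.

$1,049.26

Assessed value = $606,000 × 0.368 = $223,008
Taxable value = $223,008 − $100,000 = $123,008
Tax = $123,008 × 0.00853 = $1,049.25824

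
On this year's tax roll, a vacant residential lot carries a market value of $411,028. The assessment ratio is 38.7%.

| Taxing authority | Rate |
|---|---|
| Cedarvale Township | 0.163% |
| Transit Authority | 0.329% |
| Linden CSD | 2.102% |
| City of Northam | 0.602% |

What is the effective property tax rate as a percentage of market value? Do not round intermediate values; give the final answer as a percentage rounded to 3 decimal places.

Assessed value = $411,028 × 0.387 = $159,067.836
Cedarvale Township: $159,067.836 × 0.00163 = $259.28057268
Transit Authority: $159,067.836 × 0.00329 = $523.33318044
Linden CSD: $159,067.836 × 0.02102 = $3,343.60591272
City of Northam: $159,067.836 × 0.00602 = $957.58837272
Total tax = $5,083.80803856
Effective rate = $5,083.80803856 ÷ $411,028 = 1.237% of market value

1.237%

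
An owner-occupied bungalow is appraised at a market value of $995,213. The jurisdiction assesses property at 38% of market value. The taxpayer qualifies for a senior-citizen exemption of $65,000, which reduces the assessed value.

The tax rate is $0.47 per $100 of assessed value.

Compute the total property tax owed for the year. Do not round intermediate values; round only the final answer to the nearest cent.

Assessed value = $995,213 × 0.38 = $378,180.94
Taxable value = $378,180.94 − $65,000 = $313,180.94
Tax = $313,180.94 × 0.0047 = $1,471.950418

$1,471.95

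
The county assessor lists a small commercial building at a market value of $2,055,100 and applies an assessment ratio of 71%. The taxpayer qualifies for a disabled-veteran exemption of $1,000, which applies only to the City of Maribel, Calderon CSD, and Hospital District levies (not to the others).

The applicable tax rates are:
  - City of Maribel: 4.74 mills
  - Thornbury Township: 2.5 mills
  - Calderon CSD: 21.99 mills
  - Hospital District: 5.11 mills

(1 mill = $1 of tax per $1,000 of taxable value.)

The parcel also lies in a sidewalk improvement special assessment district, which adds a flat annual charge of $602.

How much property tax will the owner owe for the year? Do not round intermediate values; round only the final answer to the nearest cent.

Assessed value = $2,055,100 × 0.71 = $1,459,121
City of Maribel: ($1,459,121 − $1,000) × 0.00474 = $1,458,121 × 0.00474 = $6,911.49354
Thornbury Township: $1,459,121 × 0.0025 = $3,647.8025
Calderon CSD: ($1,459,121 − $1,000) × 0.02199 = $1,458,121 × 0.02199 = $32,064.08079
Hospital District: ($1,459,121 − $1,000) × 0.00511 = $1,458,121 × 0.00511 = $7,450.99831
Levies subtotal = $50,074.37514
Total = $50,074.37514 + $602 = $50,676.37514

$50,676.38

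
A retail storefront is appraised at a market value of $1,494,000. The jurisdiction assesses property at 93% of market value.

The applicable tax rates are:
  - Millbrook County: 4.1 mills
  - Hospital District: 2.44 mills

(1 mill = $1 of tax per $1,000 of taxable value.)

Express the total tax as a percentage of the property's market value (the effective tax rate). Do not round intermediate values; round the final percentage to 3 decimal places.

Assessed value = $1,494,000 × 0.93 = $1,389,420
Millbrook County: $1,389,420 × 0.0041 = $5,696.622
Hospital District: $1,389,420 × 0.00244 = $3,390.1848
Total tax = $9,086.8068
Effective rate = $9,086.8068 ÷ $1,494,000 = 0.608% of market value

0.608%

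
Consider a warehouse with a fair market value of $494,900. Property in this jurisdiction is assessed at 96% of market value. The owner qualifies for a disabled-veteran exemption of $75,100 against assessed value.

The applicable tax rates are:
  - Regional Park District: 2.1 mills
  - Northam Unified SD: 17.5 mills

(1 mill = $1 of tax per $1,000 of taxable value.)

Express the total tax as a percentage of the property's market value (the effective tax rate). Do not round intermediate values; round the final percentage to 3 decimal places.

1.584%

Assessed value = $494,900 × 0.96 = $475,104
Taxable value = $475,104 − $75,100 = $400,004
Regional Park District: $400,004 × 0.0021 = $840.0084
Northam Unified SD: $400,004 × 0.0175 = $7,000.07
Total tax = $7,840.0784
Effective rate = $7,840.0784 ÷ $494,900 = 1.584% of market value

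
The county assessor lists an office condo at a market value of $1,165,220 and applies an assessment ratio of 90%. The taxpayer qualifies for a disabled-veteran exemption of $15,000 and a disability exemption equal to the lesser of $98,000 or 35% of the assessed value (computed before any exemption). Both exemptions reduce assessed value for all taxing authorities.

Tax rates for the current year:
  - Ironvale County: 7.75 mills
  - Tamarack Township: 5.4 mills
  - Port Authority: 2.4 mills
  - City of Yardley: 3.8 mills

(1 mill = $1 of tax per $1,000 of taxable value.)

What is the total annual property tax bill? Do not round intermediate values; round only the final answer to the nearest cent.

$18,105.76

Assessed value = $1,165,220 × 0.9 = $1,048,698
Disability exemption = min($98,000, 35% × $1,048,698) = min($98,000, $367,044.3) = $98,000 (dollar cap binds)
Taxable value = $1,048,698 − $15,000 − $98,000 = $935,698
Ironvale County: $935,698 × 0.00775 = $7,251.6595
Tamarack Township: $935,698 × 0.0054 = $5,052.7692
Port Authority: $935,698 × 0.0024 = $2,245.6752
City of Yardley: $935,698 × 0.0038 = $3,555.6524
Total = $18,105.7563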